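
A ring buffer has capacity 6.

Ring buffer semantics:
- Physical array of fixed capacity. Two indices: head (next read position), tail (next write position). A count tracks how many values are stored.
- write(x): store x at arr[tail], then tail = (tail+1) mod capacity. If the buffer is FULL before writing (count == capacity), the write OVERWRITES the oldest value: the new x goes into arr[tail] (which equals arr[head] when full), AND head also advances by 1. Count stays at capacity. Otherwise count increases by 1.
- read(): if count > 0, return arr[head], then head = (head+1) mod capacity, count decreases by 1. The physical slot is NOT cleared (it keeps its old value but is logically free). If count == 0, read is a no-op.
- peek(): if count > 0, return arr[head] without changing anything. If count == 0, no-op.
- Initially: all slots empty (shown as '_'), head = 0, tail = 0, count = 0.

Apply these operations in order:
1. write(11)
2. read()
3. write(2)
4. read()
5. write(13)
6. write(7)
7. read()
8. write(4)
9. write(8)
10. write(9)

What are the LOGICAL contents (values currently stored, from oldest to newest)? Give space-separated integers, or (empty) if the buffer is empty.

After op 1 (write(11)): arr=[11 _ _ _ _ _] head=0 tail=1 count=1
After op 2 (read()): arr=[11 _ _ _ _ _] head=1 tail=1 count=0
After op 3 (write(2)): arr=[11 2 _ _ _ _] head=1 tail=2 count=1
After op 4 (read()): arr=[11 2 _ _ _ _] head=2 tail=2 count=0
After op 5 (write(13)): arr=[11 2 13 _ _ _] head=2 tail=3 count=1
After op 6 (write(7)): arr=[11 2 13 7 _ _] head=2 tail=4 count=2
After op 7 (read()): arr=[11 2 13 7 _ _] head=3 tail=4 count=1
After op 8 (write(4)): arr=[11 2 13 7 4 _] head=3 tail=5 count=2
After op 9 (write(8)): arr=[11 2 13 7 4 8] head=3 tail=0 count=3
After op 10 (write(9)): arr=[9 2 13 7 4 8] head=3 tail=1 count=4

Answer: 7 4 8 9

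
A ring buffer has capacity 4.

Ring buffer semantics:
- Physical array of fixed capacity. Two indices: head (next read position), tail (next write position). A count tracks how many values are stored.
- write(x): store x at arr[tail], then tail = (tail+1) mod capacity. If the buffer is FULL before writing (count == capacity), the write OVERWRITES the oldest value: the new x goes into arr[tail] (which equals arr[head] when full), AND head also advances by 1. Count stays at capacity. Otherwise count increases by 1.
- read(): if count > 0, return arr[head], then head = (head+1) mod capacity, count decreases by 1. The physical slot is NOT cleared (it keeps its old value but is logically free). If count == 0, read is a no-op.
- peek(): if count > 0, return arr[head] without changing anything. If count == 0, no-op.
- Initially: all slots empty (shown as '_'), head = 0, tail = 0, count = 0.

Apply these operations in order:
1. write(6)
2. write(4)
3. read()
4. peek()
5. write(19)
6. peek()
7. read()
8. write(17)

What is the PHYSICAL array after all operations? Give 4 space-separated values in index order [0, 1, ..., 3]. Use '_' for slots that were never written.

Answer: 6 4 19 17

Derivation:
After op 1 (write(6)): arr=[6 _ _ _] head=0 tail=1 count=1
After op 2 (write(4)): arr=[6 4 _ _] head=0 tail=2 count=2
After op 3 (read()): arr=[6 4 _ _] head=1 tail=2 count=1
After op 4 (peek()): arr=[6 4 _ _] head=1 tail=2 count=1
After op 5 (write(19)): arr=[6 4 19 _] head=1 tail=3 count=2
After op 6 (peek()): arr=[6 4 19 _] head=1 tail=3 count=2
After op 7 (read()): arr=[6 4 19 _] head=2 tail=3 count=1
After op 8 (write(17)): arr=[6 4 19 17] head=2 tail=0 count=2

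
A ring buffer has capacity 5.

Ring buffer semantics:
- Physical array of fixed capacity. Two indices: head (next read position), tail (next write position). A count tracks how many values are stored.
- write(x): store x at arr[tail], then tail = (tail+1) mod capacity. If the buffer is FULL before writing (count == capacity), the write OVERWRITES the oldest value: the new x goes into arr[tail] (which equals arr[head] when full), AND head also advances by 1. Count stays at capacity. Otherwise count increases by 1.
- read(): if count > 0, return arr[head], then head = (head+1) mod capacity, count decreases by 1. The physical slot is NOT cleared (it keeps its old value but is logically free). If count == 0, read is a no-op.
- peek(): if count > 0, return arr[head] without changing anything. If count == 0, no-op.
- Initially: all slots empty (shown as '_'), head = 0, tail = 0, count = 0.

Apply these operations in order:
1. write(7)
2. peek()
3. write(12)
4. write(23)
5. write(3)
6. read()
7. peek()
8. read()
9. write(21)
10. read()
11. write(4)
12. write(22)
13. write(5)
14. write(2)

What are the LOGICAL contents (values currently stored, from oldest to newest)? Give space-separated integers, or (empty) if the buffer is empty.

After op 1 (write(7)): arr=[7 _ _ _ _] head=0 tail=1 count=1
After op 2 (peek()): arr=[7 _ _ _ _] head=0 tail=1 count=1
After op 3 (write(12)): arr=[7 12 _ _ _] head=0 tail=2 count=2
After op 4 (write(23)): arr=[7 12 23 _ _] head=0 tail=3 count=3
After op 5 (write(3)): arr=[7 12 23 3 _] head=0 tail=4 count=4
After op 6 (read()): arr=[7 12 23 3 _] head=1 tail=4 count=3
After op 7 (peek()): arr=[7 12 23 3 _] head=1 tail=4 count=3
After op 8 (read()): arr=[7 12 23 3 _] head=2 tail=4 count=2
After op 9 (write(21)): arr=[7 12 23 3 21] head=2 tail=0 count=3
After op 10 (read()): arr=[7 12 23 3 21] head=3 tail=0 count=2
After op 11 (write(4)): arr=[4 12 23 3 21] head=3 tail=1 count=3
After op 12 (write(22)): arr=[4 22 23 3 21] head=3 tail=2 count=4
After op 13 (write(5)): arr=[4 22 5 3 21] head=3 tail=3 count=5
After op 14 (write(2)): arr=[4 22 5 2 21] head=4 tail=4 count=5

Answer: 21 4 22 5 2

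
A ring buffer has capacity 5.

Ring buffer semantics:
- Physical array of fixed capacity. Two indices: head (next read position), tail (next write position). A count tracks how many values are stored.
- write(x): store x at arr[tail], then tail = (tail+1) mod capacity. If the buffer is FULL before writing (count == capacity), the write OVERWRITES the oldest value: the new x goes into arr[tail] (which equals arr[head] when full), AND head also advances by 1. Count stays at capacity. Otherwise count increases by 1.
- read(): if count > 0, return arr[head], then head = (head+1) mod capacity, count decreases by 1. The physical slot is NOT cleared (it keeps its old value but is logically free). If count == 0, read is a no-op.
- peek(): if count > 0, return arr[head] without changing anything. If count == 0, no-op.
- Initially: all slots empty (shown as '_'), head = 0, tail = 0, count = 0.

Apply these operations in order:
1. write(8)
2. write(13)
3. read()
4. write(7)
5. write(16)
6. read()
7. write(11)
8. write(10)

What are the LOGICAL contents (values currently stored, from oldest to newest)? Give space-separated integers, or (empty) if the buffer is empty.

After op 1 (write(8)): arr=[8 _ _ _ _] head=0 tail=1 count=1
After op 2 (write(13)): arr=[8 13 _ _ _] head=0 tail=2 count=2
After op 3 (read()): arr=[8 13 _ _ _] head=1 tail=2 count=1
After op 4 (write(7)): arr=[8 13 7 _ _] head=1 tail=3 count=2
After op 5 (write(16)): arr=[8 13 7 16 _] head=1 tail=4 count=3
After op 6 (read()): arr=[8 13 7 16 _] head=2 tail=4 count=2
After op 7 (write(11)): arr=[8 13 7 16 11] head=2 tail=0 count=3
After op 8 (write(10)): arr=[10 13 7 16 11] head=2 tail=1 count=4

Answer: 7 16 11 10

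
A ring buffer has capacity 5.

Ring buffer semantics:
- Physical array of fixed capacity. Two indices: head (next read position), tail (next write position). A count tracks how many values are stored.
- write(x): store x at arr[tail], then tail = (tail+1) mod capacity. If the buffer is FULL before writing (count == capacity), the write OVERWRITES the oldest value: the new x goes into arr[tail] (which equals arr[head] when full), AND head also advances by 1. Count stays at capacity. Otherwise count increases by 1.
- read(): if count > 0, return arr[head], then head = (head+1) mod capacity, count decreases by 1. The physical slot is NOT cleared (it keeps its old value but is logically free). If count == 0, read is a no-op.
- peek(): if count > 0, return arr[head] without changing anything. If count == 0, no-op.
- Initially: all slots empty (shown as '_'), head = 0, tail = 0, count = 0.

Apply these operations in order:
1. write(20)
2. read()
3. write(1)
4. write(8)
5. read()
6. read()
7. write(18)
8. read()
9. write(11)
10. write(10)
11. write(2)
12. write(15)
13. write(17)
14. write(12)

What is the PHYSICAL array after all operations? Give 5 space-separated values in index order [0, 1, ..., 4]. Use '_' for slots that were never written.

Answer: 10 2 15 17 12

Derivation:
After op 1 (write(20)): arr=[20 _ _ _ _] head=0 tail=1 count=1
After op 2 (read()): arr=[20 _ _ _ _] head=1 tail=1 count=0
After op 3 (write(1)): arr=[20 1 _ _ _] head=1 tail=2 count=1
After op 4 (write(8)): arr=[20 1 8 _ _] head=1 tail=3 count=2
After op 5 (read()): arr=[20 1 8 _ _] head=2 tail=3 count=1
After op 6 (read()): arr=[20 1 8 _ _] head=3 tail=3 count=0
After op 7 (write(18)): arr=[20 1 8 18 _] head=3 tail=4 count=1
After op 8 (read()): arr=[20 1 8 18 _] head=4 tail=4 count=0
After op 9 (write(11)): arr=[20 1 8 18 11] head=4 tail=0 count=1
After op 10 (write(10)): arr=[10 1 8 18 11] head=4 tail=1 count=2
After op 11 (write(2)): arr=[10 2 8 18 11] head=4 tail=2 count=3
After op 12 (write(15)): arr=[10 2 15 18 11] head=4 tail=3 count=4
After op 13 (write(17)): arr=[10 2 15 17 11] head=4 tail=4 count=5
After op 14 (write(12)): arr=[10 2 15 17 12] head=0 tail=0 count=5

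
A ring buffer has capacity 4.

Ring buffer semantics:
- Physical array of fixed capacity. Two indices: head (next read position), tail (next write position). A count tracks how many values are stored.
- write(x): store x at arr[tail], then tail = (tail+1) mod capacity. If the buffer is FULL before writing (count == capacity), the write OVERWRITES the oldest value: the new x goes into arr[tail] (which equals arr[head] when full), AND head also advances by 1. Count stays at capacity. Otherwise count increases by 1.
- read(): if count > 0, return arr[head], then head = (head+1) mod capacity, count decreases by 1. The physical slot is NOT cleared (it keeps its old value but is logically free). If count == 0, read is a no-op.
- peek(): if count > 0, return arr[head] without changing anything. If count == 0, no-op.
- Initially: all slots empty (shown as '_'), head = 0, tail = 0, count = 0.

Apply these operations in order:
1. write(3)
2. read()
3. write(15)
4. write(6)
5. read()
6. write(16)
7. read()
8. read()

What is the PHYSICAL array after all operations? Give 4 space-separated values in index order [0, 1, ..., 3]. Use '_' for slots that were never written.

Answer: 3 15 6 16

Derivation:
After op 1 (write(3)): arr=[3 _ _ _] head=0 tail=1 count=1
After op 2 (read()): arr=[3 _ _ _] head=1 tail=1 count=0
After op 3 (write(15)): arr=[3 15 _ _] head=1 tail=2 count=1
After op 4 (write(6)): arr=[3 15 6 _] head=1 tail=3 count=2
After op 5 (read()): arr=[3 15 6 _] head=2 tail=3 count=1
After op 6 (write(16)): arr=[3 15 6 16] head=2 tail=0 count=2
After op 7 (read()): arr=[3 15 6 16] head=3 tail=0 count=1
After op 8 (read()): arr=[3 15 6 16] head=0 tail=0 count=0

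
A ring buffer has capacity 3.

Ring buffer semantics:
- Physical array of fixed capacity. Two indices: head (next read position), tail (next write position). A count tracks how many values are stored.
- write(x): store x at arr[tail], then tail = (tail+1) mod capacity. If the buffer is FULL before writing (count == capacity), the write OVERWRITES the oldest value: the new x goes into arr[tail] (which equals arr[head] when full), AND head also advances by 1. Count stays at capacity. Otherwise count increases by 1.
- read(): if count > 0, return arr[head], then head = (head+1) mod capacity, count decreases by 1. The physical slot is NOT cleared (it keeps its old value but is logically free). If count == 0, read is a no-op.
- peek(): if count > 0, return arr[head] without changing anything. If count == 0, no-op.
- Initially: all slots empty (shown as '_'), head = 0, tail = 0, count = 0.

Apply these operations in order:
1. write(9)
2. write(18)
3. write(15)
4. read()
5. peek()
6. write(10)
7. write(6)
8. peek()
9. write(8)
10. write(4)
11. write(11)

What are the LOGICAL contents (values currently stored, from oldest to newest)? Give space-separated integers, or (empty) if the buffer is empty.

After op 1 (write(9)): arr=[9 _ _] head=0 tail=1 count=1
After op 2 (write(18)): arr=[9 18 _] head=0 tail=2 count=2
After op 3 (write(15)): arr=[9 18 15] head=0 tail=0 count=3
After op 4 (read()): arr=[9 18 15] head=1 tail=0 count=2
After op 5 (peek()): arr=[9 18 15] head=1 tail=0 count=2
After op 6 (write(10)): arr=[10 18 15] head=1 tail=1 count=3
After op 7 (write(6)): arr=[10 6 15] head=2 tail=2 count=3
After op 8 (peek()): arr=[10 6 15] head=2 tail=2 count=3
After op 9 (write(8)): arr=[10 6 8] head=0 tail=0 count=3
After op 10 (write(4)): arr=[4 6 8] head=1 tail=1 count=3
After op 11 (write(11)): arr=[4 11 8] head=2 tail=2 count=3

Answer: 8 4 11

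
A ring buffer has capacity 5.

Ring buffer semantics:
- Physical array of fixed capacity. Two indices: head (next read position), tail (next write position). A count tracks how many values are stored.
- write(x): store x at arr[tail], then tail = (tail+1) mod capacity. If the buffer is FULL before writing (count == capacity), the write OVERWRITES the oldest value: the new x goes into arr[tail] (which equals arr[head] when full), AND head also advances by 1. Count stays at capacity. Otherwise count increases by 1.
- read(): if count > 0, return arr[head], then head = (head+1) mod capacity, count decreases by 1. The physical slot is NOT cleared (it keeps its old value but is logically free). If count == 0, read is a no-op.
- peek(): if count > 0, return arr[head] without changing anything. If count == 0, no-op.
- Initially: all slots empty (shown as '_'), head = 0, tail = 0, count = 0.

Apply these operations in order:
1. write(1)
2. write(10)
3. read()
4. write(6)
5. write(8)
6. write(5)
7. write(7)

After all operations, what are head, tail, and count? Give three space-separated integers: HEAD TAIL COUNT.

Answer: 1 1 5

Derivation:
After op 1 (write(1)): arr=[1 _ _ _ _] head=0 tail=1 count=1
After op 2 (write(10)): arr=[1 10 _ _ _] head=0 tail=2 count=2
After op 3 (read()): arr=[1 10 _ _ _] head=1 tail=2 count=1
After op 4 (write(6)): arr=[1 10 6 _ _] head=1 tail=3 count=2
After op 5 (write(8)): arr=[1 10 6 8 _] head=1 tail=4 count=3
After op 6 (write(5)): arr=[1 10 6 8 5] head=1 tail=0 count=4
After op 7 (write(7)): arr=[7 10 6 8 5] head=1 tail=1 count=5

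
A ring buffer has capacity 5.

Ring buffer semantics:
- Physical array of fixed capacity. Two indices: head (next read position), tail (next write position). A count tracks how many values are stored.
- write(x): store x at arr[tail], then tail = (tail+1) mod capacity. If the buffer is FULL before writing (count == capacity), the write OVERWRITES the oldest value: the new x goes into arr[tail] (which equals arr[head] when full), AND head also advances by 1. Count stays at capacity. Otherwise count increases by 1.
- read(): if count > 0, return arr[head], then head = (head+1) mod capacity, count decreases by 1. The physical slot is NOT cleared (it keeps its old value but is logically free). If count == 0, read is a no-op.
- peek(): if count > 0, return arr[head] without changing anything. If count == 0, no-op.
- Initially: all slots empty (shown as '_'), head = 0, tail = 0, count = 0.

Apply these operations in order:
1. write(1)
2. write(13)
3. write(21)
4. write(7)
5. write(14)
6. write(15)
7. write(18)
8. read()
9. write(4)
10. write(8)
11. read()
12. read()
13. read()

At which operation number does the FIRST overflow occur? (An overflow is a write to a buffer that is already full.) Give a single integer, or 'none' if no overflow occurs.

Answer: 6

Derivation:
After op 1 (write(1)): arr=[1 _ _ _ _] head=0 tail=1 count=1
After op 2 (write(13)): arr=[1 13 _ _ _] head=0 tail=2 count=2
After op 3 (write(21)): arr=[1 13 21 _ _] head=0 tail=3 count=3
After op 4 (write(7)): arr=[1 13 21 7 _] head=0 tail=4 count=4
After op 5 (write(14)): arr=[1 13 21 7 14] head=0 tail=0 count=5
After op 6 (write(15)): arr=[15 13 21 7 14] head=1 tail=1 count=5
After op 7 (write(18)): arr=[15 18 21 7 14] head=2 tail=2 count=5
After op 8 (read()): arr=[15 18 21 7 14] head=3 tail=2 count=4
After op 9 (write(4)): arr=[15 18 4 7 14] head=3 tail=3 count=5
After op 10 (write(8)): arr=[15 18 4 8 14] head=4 tail=4 count=5
After op 11 (read()): arr=[15 18 4 8 14] head=0 tail=4 count=4
After op 12 (read()): arr=[15 18 4 8 14] head=1 tail=4 count=3
After op 13 (read()): arr=[15 18 4 8 14] head=2 tail=4 count=2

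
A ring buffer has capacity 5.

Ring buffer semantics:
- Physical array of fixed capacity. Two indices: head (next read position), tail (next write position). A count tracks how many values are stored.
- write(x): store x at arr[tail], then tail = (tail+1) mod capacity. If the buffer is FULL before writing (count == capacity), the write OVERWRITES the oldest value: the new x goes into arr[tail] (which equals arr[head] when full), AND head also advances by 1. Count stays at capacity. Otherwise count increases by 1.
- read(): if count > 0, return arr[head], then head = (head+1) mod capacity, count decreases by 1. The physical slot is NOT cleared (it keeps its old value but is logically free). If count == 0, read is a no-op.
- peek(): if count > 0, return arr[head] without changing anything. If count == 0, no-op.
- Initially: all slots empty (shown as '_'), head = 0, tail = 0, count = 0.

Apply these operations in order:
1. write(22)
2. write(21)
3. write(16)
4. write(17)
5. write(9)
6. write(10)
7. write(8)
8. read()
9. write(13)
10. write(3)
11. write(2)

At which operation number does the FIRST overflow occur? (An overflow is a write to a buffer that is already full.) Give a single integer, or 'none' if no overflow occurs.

After op 1 (write(22)): arr=[22 _ _ _ _] head=0 tail=1 count=1
After op 2 (write(21)): arr=[22 21 _ _ _] head=0 tail=2 count=2
After op 3 (write(16)): arr=[22 21 16 _ _] head=0 tail=3 count=3
After op 4 (write(17)): arr=[22 21 16 17 _] head=0 tail=4 count=4
After op 5 (write(9)): arr=[22 21 16 17 9] head=0 tail=0 count=5
After op 6 (write(10)): arr=[10 21 16 17 9] head=1 tail=1 count=5
After op 7 (write(8)): arr=[10 8 16 17 9] head=2 tail=2 count=5
After op 8 (read()): arr=[10 8 16 17 9] head=3 tail=2 count=4
After op 9 (write(13)): arr=[10 8 13 17 9] head=3 tail=3 count=5
After op 10 (write(3)): arr=[10 8 13 3 9] head=4 tail=4 count=5
After op 11 (write(2)): arr=[10 8 13 3 2] head=0 tail=0 count=5

Answer: 6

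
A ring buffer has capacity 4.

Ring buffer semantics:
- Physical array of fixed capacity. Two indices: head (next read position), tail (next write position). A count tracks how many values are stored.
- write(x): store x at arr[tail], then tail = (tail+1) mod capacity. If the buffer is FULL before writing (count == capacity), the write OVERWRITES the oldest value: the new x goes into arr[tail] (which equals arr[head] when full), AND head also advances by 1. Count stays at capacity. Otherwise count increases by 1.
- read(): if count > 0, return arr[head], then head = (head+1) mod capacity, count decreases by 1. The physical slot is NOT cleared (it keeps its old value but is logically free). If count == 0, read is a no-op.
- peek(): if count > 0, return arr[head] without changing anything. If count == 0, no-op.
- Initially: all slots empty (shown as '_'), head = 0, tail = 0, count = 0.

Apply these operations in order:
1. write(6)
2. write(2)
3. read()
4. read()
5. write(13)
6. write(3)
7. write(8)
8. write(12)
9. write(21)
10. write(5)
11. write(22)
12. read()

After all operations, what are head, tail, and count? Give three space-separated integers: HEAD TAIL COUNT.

Answer: 2 1 3

Derivation:
After op 1 (write(6)): arr=[6 _ _ _] head=0 tail=1 count=1
After op 2 (write(2)): arr=[6 2 _ _] head=0 tail=2 count=2
After op 3 (read()): arr=[6 2 _ _] head=1 tail=2 count=1
After op 4 (read()): arr=[6 2 _ _] head=2 tail=2 count=0
After op 5 (write(13)): arr=[6 2 13 _] head=2 tail=3 count=1
After op 6 (write(3)): arr=[6 2 13 3] head=2 tail=0 count=2
After op 7 (write(8)): arr=[8 2 13 3] head=2 tail=1 count=3
After op 8 (write(12)): arr=[8 12 13 3] head=2 tail=2 count=4
After op 9 (write(21)): arr=[8 12 21 3] head=3 tail=3 count=4
After op 10 (write(5)): arr=[8 12 21 5] head=0 tail=0 count=4
After op 11 (write(22)): arr=[22 12 21 5] head=1 tail=1 count=4
After op 12 (read()): arr=[22 12 21 5] head=2 tail=1 count=3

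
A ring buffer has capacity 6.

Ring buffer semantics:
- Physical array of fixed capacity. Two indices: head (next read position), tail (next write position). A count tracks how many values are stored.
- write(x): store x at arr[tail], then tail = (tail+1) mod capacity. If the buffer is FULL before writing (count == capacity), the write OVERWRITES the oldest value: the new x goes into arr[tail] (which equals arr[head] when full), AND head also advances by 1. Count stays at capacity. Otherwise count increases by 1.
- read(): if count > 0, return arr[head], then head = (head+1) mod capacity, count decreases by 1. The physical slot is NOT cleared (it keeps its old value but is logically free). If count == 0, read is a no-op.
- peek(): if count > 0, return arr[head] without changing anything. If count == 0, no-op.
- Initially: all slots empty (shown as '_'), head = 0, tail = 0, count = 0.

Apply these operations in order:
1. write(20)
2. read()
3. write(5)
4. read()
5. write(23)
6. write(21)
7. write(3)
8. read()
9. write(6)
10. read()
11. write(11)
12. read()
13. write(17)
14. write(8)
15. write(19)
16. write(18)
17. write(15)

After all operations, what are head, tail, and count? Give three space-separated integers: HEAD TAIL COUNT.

Answer: 0 0 6

Derivation:
After op 1 (write(20)): arr=[20 _ _ _ _ _] head=0 tail=1 count=1
After op 2 (read()): arr=[20 _ _ _ _ _] head=1 tail=1 count=0
After op 3 (write(5)): arr=[20 5 _ _ _ _] head=1 tail=2 count=1
After op 4 (read()): arr=[20 5 _ _ _ _] head=2 tail=2 count=0
After op 5 (write(23)): arr=[20 5 23 _ _ _] head=2 tail=3 count=1
After op 6 (write(21)): arr=[20 5 23 21 _ _] head=2 tail=4 count=2
After op 7 (write(3)): arr=[20 5 23 21 3 _] head=2 tail=5 count=3
After op 8 (read()): arr=[20 5 23 21 3 _] head=3 tail=5 count=2
After op 9 (write(6)): arr=[20 5 23 21 3 6] head=3 tail=0 count=3
After op 10 (read()): arr=[20 5 23 21 3 6] head=4 tail=0 count=2
After op 11 (write(11)): arr=[11 5 23 21 3 6] head=4 tail=1 count=3
After op 12 (read()): arr=[11 5 23 21 3 6] head=5 tail=1 count=2
After op 13 (write(17)): arr=[11 17 23 21 3 6] head=5 tail=2 count=3
After op 14 (write(8)): arr=[11 17 8 21 3 6] head=5 tail=3 count=4
After op 15 (write(19)): arr=[11 17 8 19 3 6] head=5 tail=4 count=5
After op 16 (write(18)): arr=[11 17 8 19 18 6] head=5 tail=5 count=6
After op 17 (write(15)): arr=[11 17 8 19 18 15] head=0 tail=0 count=6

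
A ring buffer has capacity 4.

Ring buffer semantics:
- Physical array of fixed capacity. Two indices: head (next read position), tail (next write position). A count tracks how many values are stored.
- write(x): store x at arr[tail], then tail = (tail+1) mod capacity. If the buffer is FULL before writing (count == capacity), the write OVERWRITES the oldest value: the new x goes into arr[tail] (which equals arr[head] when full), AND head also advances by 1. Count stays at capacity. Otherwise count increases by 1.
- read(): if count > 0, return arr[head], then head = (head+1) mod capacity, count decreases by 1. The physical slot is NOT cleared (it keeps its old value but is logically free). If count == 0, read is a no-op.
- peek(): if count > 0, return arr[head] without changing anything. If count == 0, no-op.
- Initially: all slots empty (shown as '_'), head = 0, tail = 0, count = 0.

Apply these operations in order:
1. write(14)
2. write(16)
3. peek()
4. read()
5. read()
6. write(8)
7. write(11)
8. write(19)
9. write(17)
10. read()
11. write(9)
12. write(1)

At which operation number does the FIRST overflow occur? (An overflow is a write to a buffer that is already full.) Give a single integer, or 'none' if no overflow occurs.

After op 1 (write(14)): arr=[14 _ _ _] head=0 tail=1 count=1
After op 2 (write(16)): arr=[14 16 _ _] head=0 tail=2 count=2
After op 3 (peek()): arr=[14 16 _ _] head=0 tail=2 count=2
After op 4 (read()): arr=[14 16 _ _] head=1 tail=2 count=1
After op 5 (read()): arr=[14 16 _ _] head=2 tail=2 count=0
After op 6 (write(8)): arr=[14 16 8 _] head=2 tail=3 count=1
After op 7 (write(11)): arr=[14 16 8 11] head=2 tail=0 count=2
After op 8 (write(19)): arr=[19 16 8 11] head=2 tail=1 count=3
After op 9 (write(17)): arr=[19 17 8 11] head=2 tail=2 count=4
After op 10 (read()): arr=[19 17 8 11] head=3 tail=2 count=3
After op 11 (write(9)): arr=[19 17 9 11] head=3 tail=3 count=4
After op 12 (write(1)): arr=[19 17 9 1] head=0 tail=0 count=4

Answer: 12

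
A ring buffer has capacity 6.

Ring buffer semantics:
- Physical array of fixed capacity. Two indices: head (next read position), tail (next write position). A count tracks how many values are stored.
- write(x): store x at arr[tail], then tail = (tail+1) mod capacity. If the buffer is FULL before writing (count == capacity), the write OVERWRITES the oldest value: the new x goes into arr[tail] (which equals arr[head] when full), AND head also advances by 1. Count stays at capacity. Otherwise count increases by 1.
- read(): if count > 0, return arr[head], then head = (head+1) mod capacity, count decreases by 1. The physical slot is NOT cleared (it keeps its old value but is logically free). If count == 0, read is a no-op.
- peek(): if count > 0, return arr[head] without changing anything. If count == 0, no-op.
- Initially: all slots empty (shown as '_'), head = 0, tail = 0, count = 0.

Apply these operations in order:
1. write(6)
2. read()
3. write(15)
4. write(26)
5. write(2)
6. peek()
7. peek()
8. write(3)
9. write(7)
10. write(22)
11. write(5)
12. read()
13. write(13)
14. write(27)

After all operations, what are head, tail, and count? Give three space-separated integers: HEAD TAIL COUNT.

After op 1 (write(6)): arr=[6 _ _ _ _ _] head=0 tail=1 count=1
After op 2 (read()): arr=[6 _ _ _ _ _] head=1 tail=1 count=0
After op 3 (write(15)): arr=[6 15 _ _ _ _] head=1 tail=2 count=1
After op 4 (write(26)): arr=[6 15 26 _ _ _] head=1 tail=3 count=2
After op 5 (write(2)): arr=[6 15 26 2 _ _] head=1 tail=4 count=3
After op 6 (peek()): arr=[6 15 26 2 _ _] head=1 tail=4 count=3
After op 7 (peek()): arr=[6 15 26 2 _ _] head=1 tail=4 count=3
After op 8 (write(3)): arr=[6 15 26 2 3 _] head=1 tail=5 count=4
After op 9 (write(7)): arr=[6 15 26 2 3 7] head=1 tail=0 count=5
After op 10 (write(22)): arr=[22 15 26 2 3 7] head=1 tail=1 count=6
After op 11 (write(5)): arr=[22 5 26 2 3 7] head=2 tail=2 count=6
After op 12 (read()): arr=[22 5 26 2 3 7] head=3 tail=2 count=5
After op 13 (write(13)): arr=[22 5 13 2 3 7] head=3 tail=3 count=6
After op 14 (write(27)): arr=[22 5 13 27 3 7] head=4 tail=4 count=6

Answer: 4 4 6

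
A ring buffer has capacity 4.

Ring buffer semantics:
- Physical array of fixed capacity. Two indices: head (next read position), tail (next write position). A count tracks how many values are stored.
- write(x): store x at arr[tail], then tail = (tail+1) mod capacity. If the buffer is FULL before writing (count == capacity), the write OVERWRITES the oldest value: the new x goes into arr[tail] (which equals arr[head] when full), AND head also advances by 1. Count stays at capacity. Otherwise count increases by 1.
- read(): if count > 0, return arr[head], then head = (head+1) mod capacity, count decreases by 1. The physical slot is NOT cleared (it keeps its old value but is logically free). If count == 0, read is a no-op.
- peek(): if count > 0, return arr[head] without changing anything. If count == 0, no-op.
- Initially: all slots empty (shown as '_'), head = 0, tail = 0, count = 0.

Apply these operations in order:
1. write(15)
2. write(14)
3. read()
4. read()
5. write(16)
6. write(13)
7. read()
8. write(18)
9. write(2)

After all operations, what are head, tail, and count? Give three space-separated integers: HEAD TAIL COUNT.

After op 1 (write(15)): arr=[15 _ _ _] head=0 tail=1 count=1
After op 2 (write(14)): arr=[15 14 _ _] head=0 tail=2 count=2
After op 3 (read()): arr=[15 14 _ _] head=1 tail=2 count=1
After op 4 (read()): arr=[15 14 _ _] head=2 tail=2 count=0
After op 5 (write(16)): arr=[15 14 16 _] head=2 tail=3 count=1
After op 6 (write(13)): arr=[15 14 16 13] head=2 tail=0 count=2
After op 7 (read()): arr=[15 14 16 13] head=3 tail=0 count=1
After op 8 (write(18)): arr=[18 14 16 13] head=3 tail=1 count=2
After op 9 (write(2)): arr=[18 2 16 13] head=3 tail=2 count=3

Answer: 3 2 3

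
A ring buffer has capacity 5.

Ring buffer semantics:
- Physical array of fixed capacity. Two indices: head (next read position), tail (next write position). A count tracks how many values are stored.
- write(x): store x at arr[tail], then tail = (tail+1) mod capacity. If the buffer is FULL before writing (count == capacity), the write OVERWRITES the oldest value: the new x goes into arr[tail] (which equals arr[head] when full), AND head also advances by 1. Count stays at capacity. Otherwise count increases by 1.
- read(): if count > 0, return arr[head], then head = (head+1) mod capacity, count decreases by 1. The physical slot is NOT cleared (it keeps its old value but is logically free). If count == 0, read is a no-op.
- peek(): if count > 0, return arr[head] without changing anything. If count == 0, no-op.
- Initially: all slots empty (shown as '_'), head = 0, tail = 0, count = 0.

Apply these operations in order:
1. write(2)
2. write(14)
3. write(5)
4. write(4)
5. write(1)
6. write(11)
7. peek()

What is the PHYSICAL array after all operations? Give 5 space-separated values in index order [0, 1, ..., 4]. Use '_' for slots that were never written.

After op 1 (write(2)): arr=[2 _ _ _ _] head=0 tail=1 count=1
After op 2 (write(14)): arr=[2 14 _ _ _] head=0 tail=2 count=2
After op 3 (write(5)): arr=[2 14 5 _ _] head=0 tail=3 count=3
After op 4 (write(4)): arr=[2 14 5 4 _] head=0 tail=4 count=4
After op 5 (write(1)): arr=[2 14 5 4 1] head=0 tail=0 count=5
After op 6 (write(11)): arr=[11 14 5 4 1] head=1 tail=1 count=5
After op 7 (peek()): arr=[11 14 5 4 1] head=1 tail=1 count=5

Answer: 11 14 5 4 1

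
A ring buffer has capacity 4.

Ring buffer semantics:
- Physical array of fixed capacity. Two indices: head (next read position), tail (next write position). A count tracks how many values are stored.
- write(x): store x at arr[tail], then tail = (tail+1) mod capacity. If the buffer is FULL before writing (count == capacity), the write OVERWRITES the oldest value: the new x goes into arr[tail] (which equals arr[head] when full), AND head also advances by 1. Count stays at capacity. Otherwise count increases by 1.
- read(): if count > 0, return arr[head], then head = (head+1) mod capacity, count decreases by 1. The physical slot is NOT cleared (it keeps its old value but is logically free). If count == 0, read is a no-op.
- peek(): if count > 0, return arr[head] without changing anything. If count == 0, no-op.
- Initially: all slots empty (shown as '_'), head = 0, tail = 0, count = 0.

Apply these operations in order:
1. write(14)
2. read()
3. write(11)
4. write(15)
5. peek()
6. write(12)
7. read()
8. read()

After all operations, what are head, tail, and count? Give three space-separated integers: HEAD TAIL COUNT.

After op 1 (write(14)): arr=[14 _ _ _] head=0 tail=1 count=1
After op 2 (read()): arr=[14 _ _ _] head=1 tail=1 count=0
After op 3 (write(11)): arr=[14 11 _ _] head=1 tail=2 count=1
After op 4 (write(15)): arr=[14 11 15 _] head=1 tail=3 count=2
After op 5 (peek()): arr=[14 11 15 _] head=1 tail=3 count=2
After op 6 (write(12)): arr=[14 11 15 12] head=1 tail=0 count=3
After op 7 (read()): arr=[14 11 15 12] head=2 tail=0 count=2
After op 8 (read()): arr=[14 11 15 12] head=3 tail=0 count=1

Answer: 3 0 1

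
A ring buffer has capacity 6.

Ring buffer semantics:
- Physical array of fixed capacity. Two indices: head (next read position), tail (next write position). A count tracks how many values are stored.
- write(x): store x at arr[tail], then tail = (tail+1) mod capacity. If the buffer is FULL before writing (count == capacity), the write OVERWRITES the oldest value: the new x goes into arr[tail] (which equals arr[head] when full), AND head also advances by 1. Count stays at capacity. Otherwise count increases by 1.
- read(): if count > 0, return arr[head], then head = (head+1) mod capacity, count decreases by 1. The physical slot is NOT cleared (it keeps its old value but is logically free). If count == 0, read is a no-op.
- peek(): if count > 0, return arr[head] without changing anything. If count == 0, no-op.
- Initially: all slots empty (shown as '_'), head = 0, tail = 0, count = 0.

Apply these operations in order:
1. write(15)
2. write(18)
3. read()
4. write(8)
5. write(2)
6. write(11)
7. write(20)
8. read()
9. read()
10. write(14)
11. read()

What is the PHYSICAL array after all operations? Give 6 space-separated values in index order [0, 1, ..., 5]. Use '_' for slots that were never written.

Answer: 14 18 8 2 11 20

Derivation:
After op 1 (write(15)): arr=[15 _ _ _ _ _] head=0 tail=1 count=1
After op 2 (write(18)): arr=[15 18 _ _ _ _] head=0 tail=2 count=2
After op 3 (read()): arr=[15 18 _ _ _ _] head=1 tail=2 count=1
After op 4 (write(8)): arr=[15 18 8 _ _ _] head=1 tail=3 count=2
After op 5 (write(2)): arr=[15 18 8 2 _ _] head=1 tail=4 count=3
After op 6 (write(11)): arr=[15 18 8 2 11 _] head=1 tail=5 count=4
After op 7 (write(20)): arr=[15 18 8 2 11 20] head=1 tail=0 count=5
After op 8 (read()): arr=[15 18 8 2 11 20] head=2 tail=0 count=4
After op 9 (read()): arr=[15 18 8 2 11 20] head=3 tail=0 count=3
After op 10 (write(14)): arr=[14 18 8 2 11 20] head=3 tail=1 count=4
After op 11 (read()): arr=[14 18 8 2 11 20] head=4 tail=1 count=3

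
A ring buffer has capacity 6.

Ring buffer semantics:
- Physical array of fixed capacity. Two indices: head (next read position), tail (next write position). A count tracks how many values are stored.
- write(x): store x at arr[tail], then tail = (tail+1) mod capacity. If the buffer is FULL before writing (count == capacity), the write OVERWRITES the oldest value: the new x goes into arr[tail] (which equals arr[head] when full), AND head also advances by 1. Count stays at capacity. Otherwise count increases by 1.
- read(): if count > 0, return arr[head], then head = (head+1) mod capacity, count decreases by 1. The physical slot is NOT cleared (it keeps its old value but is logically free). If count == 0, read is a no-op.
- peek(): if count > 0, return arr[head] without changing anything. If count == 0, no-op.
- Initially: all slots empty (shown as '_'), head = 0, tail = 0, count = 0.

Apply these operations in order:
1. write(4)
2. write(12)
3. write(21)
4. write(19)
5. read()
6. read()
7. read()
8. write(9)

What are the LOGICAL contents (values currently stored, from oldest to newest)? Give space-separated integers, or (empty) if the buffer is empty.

Answer: 19 9

Derivation:
After op 1 (write(4)): arr=[4 _ _ _ _ _] head=0 tail=1 count=1
After op 2 (write(12)): arr=[4 12 _ _ _ _] head=0 tail=2 count=2
After op 3 (write(21)): arr=[4 12 21 _ _ _] head=0 tail=3 count=3
After op 4 (write(19)): arr=[4 12 21 19 _ _] head=0 tail=4 count=4
After op 5 (read()): arr=[4 12 21 19 _ _] head=1 tail=4 count=3
After op 6 (read()): arr=[4 12 21 19 _ _] head=2 tail=4 count=2
After op 7 (read()): arr=[4 12 21 19 _ _] head=3 tail=4 count=1
After op 8 (write(9)): arr=[4 12 21 19 9 _] head=3 tail=5 count=2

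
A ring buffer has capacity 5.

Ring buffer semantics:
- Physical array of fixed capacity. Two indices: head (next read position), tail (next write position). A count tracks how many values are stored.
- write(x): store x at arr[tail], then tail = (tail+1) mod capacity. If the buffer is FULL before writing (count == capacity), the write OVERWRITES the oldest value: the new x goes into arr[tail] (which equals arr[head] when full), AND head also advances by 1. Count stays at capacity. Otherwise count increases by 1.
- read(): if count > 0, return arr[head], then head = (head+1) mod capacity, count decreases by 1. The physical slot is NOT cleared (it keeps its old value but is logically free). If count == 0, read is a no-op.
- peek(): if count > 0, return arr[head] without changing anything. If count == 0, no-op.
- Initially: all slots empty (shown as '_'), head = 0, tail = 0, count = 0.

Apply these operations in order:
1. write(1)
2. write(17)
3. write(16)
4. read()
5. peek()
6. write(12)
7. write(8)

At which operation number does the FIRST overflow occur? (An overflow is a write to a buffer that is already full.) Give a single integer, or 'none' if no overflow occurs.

Answer: none

Derivation:
After op 1 (write(1)): arr=[1 _ _ _ _] head=0 tail=1 count=1
After op 2 (write(17)): arr=[1 17 _ _ _] head=0 tail=2 count=2
After op 3 (write(16)): arr=[1 17 16 _ _] head=0 tail=3 count=3
After op 4 (read()): arr=[1 17 16 _ _] head=1 tail=3 count=2
After op 5 (peek()): arr=[1 17 16 _ _] head=1 tail=3 count=2
After op 6 (write(12)): arr=[1 17 16 12 _] head=1 tail=4 count=3
After op 7 (write(8)): arr=[1 17 16 12 8] head=1 tail=0 count=4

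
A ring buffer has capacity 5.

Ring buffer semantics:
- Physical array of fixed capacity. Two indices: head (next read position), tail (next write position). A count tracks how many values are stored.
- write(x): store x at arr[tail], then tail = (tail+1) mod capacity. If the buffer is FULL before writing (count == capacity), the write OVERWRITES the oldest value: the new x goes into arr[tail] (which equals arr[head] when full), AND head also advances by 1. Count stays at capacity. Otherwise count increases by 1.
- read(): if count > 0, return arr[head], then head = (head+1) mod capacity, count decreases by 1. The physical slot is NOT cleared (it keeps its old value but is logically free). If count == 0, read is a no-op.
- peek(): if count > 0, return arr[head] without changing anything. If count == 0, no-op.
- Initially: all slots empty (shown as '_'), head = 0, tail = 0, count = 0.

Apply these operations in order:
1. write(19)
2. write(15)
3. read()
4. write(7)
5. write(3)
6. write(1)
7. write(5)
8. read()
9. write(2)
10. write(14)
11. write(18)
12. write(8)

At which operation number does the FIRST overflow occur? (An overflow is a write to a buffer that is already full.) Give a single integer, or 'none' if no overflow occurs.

Answer: 10

Derivation:
After op 1 (write(19)): arr=[19 _ _ _ _] head=0 tail=1 count=1
After op 2 (write(15)): arr=[19 15 _ _ _] head=0 tail=2 count=2
After op 3 (read()): arr=[19 15 _ _ _] head=1 tail=2 count=1
After op 4 (write(7)): arr=[19 15 7 _ _] head=1 tail=3 count=2
After op 5 (write(3)): arr=[19 15 7 3 _] head=1 tail=4 count=3
After op 6 (write(1)): arr=[19 15 7 3 1] head=1 tail=0 count=4
After op 7 (write(5)): arr=[5 15 7 3 1] head=1 tail=1 count=5
After op 8 (read()): arr=[5 15 7 3 1] head=2 tail=1 count=4
After op 9 (write(2)): arr=[5 2 7 3 1] head=2 tail=2 count=5
After op 10 (write(14)): arr=[5 2 14 3 1] head=3 tail=3 count=5
After op 11 (write(18)): arr=[5 2 14 18 1] head=4 tail=4 count=5
After op 12 (write(8)): arr=[5 2 14 18 8] head=0 tail=0 count=5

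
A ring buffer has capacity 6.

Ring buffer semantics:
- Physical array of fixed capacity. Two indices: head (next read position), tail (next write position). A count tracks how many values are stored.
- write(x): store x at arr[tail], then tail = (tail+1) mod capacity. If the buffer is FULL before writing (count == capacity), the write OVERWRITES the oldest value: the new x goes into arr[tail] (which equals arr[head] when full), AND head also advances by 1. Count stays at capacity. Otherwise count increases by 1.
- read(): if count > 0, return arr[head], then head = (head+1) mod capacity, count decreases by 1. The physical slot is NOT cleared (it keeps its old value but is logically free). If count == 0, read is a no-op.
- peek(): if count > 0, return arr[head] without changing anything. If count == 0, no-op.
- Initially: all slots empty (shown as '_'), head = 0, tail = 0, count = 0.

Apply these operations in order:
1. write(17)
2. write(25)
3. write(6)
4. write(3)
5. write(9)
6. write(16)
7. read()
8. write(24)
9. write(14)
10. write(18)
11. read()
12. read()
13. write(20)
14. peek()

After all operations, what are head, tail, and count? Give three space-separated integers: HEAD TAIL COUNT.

Answer: 5 4 5

Derivation:
After op 1 (write(17)): arr=[17 _ _ _ _ _] head=0 tail=1 count=1
After op 2 (write(25)): arr=[17 25 _ _ _ _] head=0 tail=2 count=2
After op 3 (write(6)): arr=[17 25 6 _ _ _] head=0 tail=3 count=3
After op 4 (write(3)): arr=[17 25 6 3 _ _] head=0 tail=4 count=4
After op 5 (write(9)): arr=[17 25 6 3 9 _] head=0 tail=5 count=5
After op 6 (write(16)): arr=[17 25 6 3 9 16] head=0 tail=0 count=6
After op 7 (read()): arr=[17 25 6 3 9 16] head=1 tail=0 count=5
After op 8 (write(24)): arr=[24 25 6 3 9 16] head=1 tail=1 count=6
After op 9 (write(14)): arr=[24 14 6 3 9 16] head=2 tail=2 count=6
After op 10 (write(18)): arr=[24 14 18 3 9 16] head=3 tail=3 count=6
After op 11 (read()): arr=[24 14 18 3 9 16] head=4 tail=3 count=5
After op 12 (read()): arr=[24 14 18 3 9 16] head=5 tail=3 count=4
After op 13 (write(20)): arr=[24 14 18 20 9 16] head=5 tail=4 count=5
After op 14 (peek()): arr=[24 14 18 20 9 16] head=5 tail=4 count=5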